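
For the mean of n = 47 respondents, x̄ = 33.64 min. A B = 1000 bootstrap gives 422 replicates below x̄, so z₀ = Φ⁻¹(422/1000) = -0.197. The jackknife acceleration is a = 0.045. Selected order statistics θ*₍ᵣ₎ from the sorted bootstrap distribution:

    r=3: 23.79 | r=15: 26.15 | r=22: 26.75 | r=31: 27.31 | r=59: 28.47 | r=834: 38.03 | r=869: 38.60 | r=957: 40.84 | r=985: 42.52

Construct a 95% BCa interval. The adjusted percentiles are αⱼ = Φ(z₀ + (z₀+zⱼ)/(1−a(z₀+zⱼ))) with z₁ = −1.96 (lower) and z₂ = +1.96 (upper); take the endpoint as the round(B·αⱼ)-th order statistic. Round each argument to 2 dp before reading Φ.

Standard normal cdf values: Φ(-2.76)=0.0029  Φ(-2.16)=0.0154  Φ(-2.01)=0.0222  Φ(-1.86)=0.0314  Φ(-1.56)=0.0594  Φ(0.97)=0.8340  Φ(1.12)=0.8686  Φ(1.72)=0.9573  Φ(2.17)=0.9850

(26.15, 40.84)

Lower: z₀ + z₁ = -0.197 + (-1.960) = -2.157; 1 − a(z₀+z₁) = 1 − (0.045)(-2.157) = 1.0971; argument = -0.197 + (-2.157)/1.0971 = -2.1632 → -2.16.
α₁ = Φ(-2.16) = 0.0154; rank = round(1000 × 0.0154) = 15; θ*₍15₎ = 26.15.
Upper: z₀ + z₂ = 1.763; 1 − a(z₀+z₂) = 0.9207; argument = 1.7179 → 1.72; α₂ = 0.9573; rank = 957; θ*₍957₎ = 40.84.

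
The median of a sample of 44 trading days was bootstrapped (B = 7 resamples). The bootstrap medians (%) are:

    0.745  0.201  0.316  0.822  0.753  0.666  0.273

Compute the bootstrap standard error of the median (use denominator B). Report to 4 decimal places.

Bootstrap SE is the standard deviation of the 7 replicate medians.
Mean of replicates: (0.745 + 0.201 + 0.316 + 0.822 + 0.753 + 0.666 + 0.273) / 7 = 3.77600 / 7 = 0.53943
Sum of squared deviations: (+0.20557)² + (−0.33843)² + (−0.22343)² + (+0.28257)² + (+0.21357)² + (+0.12657)² + (−0.26643)² = 0.41918
Variance = 0.41918 / 7 = 0.05988
SE* = √0.05988

SE* = 0.2447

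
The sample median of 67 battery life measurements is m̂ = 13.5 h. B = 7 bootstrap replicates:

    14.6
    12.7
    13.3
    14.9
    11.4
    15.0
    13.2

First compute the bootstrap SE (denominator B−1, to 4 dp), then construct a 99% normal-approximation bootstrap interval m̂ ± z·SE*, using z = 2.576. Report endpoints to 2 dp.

Mean of replicates = 13.5857; sum of squared deviations = 10.5486; SE* = √(10.5486/6) = 1.3259
Margin = 2.576 × 1.3259 = 3.416
Interval: 13.5 ± 3.416

(10.08, 16.92)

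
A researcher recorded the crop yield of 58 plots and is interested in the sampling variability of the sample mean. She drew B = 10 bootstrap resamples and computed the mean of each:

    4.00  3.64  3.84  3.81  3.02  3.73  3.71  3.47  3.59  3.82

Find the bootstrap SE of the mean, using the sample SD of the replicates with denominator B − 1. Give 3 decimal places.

SE* = 0.270

Bootstrap SE is the standard deviation of the 10 replicate means.
Mean of replicates: (4.00 + 3.64 + 3.84 + 3.81 + 3.02 + 3.73 + 3.71 + 3.47 + 3.59 + 3.82) / 10 = 36.6300 / 10 = 3.6630
Sum of squared deviations: (+0.3370)² + (−0.0230)² + (+0.1770)² + (+0.1470)² + (−0.6430)² + (+0.0670)² + (+0.0470)² + (−0.1930)² + (−0.0730)² + (+0.1570)² = 0.6544
Variance = 0.6544 / 9 = 0.0727
SE* = √0.0727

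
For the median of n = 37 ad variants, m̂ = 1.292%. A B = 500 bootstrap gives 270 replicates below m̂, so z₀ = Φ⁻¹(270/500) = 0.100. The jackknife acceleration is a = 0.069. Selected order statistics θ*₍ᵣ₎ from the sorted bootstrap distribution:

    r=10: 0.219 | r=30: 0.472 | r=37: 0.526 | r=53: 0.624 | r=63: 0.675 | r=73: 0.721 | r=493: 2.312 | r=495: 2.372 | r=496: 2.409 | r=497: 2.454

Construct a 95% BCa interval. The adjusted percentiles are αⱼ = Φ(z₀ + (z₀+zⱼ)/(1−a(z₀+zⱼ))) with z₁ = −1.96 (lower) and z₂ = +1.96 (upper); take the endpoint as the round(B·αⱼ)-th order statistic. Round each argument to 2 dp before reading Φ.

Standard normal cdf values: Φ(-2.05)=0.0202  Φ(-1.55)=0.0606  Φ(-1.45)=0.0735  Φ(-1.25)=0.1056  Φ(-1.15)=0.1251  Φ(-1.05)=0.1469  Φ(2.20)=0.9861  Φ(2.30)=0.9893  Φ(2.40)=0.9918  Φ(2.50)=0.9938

Lower: z₀ + z₁ = 0.100 + (-1.960) = -1.860; 1 − a(z₀+z₁) = 1 − (0.069)(-1.860) = 1.1283; argument = 0.100 + (-1.860)/1.1283 = -1.5484 → -1.55.
α₁ = Φ(-1.55) = 0.0606; rank = round(500 × 0.0606) = 30; θ*₍30₎ = 0.472.
Upper: z₀ + z₂ = 2.060; 1 − a(z₀+z₂) = 0.8579; argument = 2.5013 → 2.50; α₂ = 0.9938; rank = 497; θ*₍497₎ = 2.454.

(0.472, 2.454)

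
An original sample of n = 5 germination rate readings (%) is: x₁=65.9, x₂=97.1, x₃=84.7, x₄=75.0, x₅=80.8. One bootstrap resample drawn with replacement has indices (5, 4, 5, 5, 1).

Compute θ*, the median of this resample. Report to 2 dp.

Resample values: 80.8, 75.0, 80.8, 80.8, 65.9.
Sorted: 65.9, 75.0, 80.8, 80.8, 80.8
Median = middle value = 80.80

θ* = 80.80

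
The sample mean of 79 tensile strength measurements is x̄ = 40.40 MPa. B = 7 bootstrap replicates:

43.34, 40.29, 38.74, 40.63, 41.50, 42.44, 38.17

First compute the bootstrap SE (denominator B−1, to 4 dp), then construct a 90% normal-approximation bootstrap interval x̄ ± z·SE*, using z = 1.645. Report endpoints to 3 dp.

(37.319, 43.481)

Mean of replicates = 40.7300; sum of squared deviations = 21.0464; SE* = √(21.0464/6) = 1.8729
Margin = 1.645 × 1.8729 = 3.0809
Interval: 40.40 ± 3.0809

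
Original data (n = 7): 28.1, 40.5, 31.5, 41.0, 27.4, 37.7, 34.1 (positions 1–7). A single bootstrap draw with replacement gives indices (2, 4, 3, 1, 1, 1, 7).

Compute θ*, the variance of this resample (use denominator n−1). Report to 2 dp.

θ* = 32.62

Resample values: 40.5, 41.0, 31.5, 28.1, 28.1, 28.1, 34.1.
Mean = 33.0571; sum of squared deviations = 195.7171
s² = 195.7171 / 6 = 32.6195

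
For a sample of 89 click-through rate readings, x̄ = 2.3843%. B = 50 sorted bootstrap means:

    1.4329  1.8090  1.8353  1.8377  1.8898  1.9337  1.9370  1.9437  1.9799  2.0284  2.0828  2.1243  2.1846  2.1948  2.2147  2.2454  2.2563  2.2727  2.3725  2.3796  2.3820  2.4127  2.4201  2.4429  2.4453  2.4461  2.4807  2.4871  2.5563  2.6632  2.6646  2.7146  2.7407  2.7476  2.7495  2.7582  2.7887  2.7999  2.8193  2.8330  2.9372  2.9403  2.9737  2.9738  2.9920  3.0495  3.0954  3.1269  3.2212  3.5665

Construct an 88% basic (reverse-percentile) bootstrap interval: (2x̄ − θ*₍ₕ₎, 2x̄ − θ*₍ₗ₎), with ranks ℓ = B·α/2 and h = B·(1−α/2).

Percentile endpoints at ranks 3 and 47: θ*₍3₎ = 1.8353, θ*₍47₎ = 3.0954.
Basic interval reflects these around x̄:
  lower = 2 × 2.3843 − 3.0954 = 1.6732
  upper = 2 × 2.3843 − 1.8353 = 2.9333

(1.6732, 2.9333)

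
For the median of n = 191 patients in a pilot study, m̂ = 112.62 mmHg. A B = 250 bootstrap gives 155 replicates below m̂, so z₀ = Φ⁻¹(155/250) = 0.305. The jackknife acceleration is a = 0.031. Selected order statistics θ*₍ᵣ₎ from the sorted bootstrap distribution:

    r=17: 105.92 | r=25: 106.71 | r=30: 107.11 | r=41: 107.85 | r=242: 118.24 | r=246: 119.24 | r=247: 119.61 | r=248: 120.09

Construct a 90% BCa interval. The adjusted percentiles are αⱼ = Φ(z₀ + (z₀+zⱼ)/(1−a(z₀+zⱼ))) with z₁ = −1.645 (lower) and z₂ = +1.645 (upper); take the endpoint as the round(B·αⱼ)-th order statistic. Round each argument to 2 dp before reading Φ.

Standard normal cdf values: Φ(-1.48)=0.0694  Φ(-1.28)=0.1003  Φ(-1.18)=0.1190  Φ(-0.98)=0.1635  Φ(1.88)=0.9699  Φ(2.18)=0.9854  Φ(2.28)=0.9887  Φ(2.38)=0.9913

Lower: z₀ + z₁ = 0.305 + (-1.645) = -1.340; 1 − a(z₀+z₁) = 1 − (0.031)(-1.340) = 1.0415; argument = 0.305 + (-1.340)/1.0415 = -0.9816 → -0.98.
α₁ = Φ(-0.98) = 0.1635; rank = round(250 × 0.1635) = 41; θ*₍41₎ = 107.85.
Upper: z₀ + z₂ = 1.950; 1 − a(z₀+z₂) = 0.9395; argument = 2.3805 → 2.38; α₂ = 0.9913; rank = 248; θ*₍248₎ = 120.09.

(107.85, 120.09)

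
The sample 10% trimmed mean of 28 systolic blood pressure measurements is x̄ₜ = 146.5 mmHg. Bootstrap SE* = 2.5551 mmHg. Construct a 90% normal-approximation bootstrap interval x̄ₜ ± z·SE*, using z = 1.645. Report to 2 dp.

Margin = 1.645 × 2.5551 = 4.203
Interval: 146.5 ± 4.203

(142.30, 150.70)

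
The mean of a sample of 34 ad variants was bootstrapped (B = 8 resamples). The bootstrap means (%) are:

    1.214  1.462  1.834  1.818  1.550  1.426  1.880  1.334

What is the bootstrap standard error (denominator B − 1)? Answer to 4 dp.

Bootstrap SE is the standard deviation of the 8 replicate means.
Mean of replicates: (1.214 + 1.462 + 1.834 + 1.818 + 1.550 + 1.426 + 1.880 + 1.334) / 8 = 12.51800 / 8 = 1.56475
Sum of squared deviations: (−0.35075)² + (−0.10275)² + (+0.26925)² + (+0.25325)² + (−0.01475)² + (−0.13875)² + (+0.31525)² + (−0.23075)² = 0.44231
Variance = 0.44231 / 7 = 0.06319
SE* = √0.06319

SE* = 0.2514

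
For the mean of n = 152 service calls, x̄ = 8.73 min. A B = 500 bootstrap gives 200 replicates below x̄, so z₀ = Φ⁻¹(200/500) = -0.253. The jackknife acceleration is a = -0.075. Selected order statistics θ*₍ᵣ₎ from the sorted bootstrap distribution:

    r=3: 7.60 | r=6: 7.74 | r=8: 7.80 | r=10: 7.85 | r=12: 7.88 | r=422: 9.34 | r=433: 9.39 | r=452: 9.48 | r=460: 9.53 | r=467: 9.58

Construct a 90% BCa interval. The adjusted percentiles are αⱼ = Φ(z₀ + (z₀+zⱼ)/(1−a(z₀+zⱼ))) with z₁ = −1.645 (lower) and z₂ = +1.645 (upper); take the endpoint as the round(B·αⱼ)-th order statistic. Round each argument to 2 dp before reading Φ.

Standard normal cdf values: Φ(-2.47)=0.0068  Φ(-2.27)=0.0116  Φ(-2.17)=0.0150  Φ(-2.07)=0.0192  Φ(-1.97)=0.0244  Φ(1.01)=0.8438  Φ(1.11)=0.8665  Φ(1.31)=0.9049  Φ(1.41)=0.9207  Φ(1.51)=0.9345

(7.60, 9.34)

Lower: z₀ + z₁ = -0.253 + (-1.645) = -1.898; 1 − a(z₀+z₁) = 1 − (-0.075)(-1.898) = 0.8577; argument = -0.253 + (-1.898)/0.8577 = -2.4660 → -2.47.
α₁ = Φ(-2.47) = 0.0068; rank = round(500 × 0.0068) = 3; θ*₍3₎ = 7.60.
Upper: z₀ + z₂ = 1.392; 1 − a(z₀+z₂) = 1.1044; argument = 1.0074 → 1.01; α₂ = 0.8438; rank = 422; θ*₍422₎ = 9.34.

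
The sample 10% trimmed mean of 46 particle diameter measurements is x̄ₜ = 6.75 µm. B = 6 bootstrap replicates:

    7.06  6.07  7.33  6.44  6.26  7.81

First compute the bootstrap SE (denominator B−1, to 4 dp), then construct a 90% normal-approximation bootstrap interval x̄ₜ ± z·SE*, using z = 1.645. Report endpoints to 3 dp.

Mean of replicates = 6.8283; sum of squared deviations = 2.3179; SE* = √(2.3179/5) = 0.6809
Margin = 1.645 × 0.6809 = 1.1201
Interval: 6.75 ± 1.1201

(5.630, 7.870)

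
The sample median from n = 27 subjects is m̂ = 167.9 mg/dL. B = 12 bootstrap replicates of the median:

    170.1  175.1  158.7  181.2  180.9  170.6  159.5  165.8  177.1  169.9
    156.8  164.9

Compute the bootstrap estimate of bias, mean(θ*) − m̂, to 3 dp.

bias = +1.317

mean(θ*) = (170.1 + 175.1 + 158.7 + 181.2 + 180.9 + 170.6 + 159.5 + 165.8 + 177.1 + 169.9 + 156.8 + 164.9) / 12 = 169.2167
bias = 169.2167 − 167.9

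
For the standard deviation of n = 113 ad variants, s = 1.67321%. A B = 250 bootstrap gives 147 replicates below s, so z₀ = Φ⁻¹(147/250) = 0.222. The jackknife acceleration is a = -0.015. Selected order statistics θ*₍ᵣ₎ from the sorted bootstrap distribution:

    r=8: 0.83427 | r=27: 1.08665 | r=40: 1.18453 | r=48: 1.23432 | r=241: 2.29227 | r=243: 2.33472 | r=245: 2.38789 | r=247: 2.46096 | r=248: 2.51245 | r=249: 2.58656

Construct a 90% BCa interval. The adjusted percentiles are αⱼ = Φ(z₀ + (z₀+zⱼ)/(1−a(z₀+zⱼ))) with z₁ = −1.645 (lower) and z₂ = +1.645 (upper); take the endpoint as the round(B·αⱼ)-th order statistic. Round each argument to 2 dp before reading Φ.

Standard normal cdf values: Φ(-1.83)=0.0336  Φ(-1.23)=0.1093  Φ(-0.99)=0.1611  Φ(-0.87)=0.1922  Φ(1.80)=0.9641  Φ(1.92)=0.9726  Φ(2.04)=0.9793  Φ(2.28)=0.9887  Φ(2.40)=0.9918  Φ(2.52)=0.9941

(1.08665, 2.38789)

Lower: z₀ + z₁ = 0.222 + (-1.645) = -1.423; 1 − a(z₀+z₁) = 1 − (-0.015)(-1.423) = 0.9787; argument = 0.222 + (-1.423)/0.9787 = -1.2320 → -1.23.
α₁ = Φ(-1.23) = 0.1093; rank = round(250 × 0.1093) = 27; θ*₍27₎ = 1.08665.
Upper: z₀ + z₂ = 1.867; 1 − a(z₀+z₂) = 1.0280; argument = 2.0381 → 2.04; α₂ = 0.9793; rank = 245; θ*₍245₎ = 2.38789.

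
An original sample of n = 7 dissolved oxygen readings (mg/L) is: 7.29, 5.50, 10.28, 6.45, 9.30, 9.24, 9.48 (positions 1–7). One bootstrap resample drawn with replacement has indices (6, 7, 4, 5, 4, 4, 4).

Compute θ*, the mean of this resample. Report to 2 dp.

θ* = 7.69

Resample values: 9.24, 9.48, 6.45, 9.30, 6.45, 6.45, 6.45.
Mean = (9.24 + 9.48 + 6.45 + 9.30 + 6.45 + 6.45 + 6.45) / 7 = 53.820 / 7 = 7.69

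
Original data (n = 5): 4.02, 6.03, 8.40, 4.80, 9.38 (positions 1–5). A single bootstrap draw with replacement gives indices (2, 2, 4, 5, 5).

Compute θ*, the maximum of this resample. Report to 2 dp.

Resample values: 6.03, 6.03, 4.80, 9.38, 9.38.
Maximum = 9.38

θ* = 9.38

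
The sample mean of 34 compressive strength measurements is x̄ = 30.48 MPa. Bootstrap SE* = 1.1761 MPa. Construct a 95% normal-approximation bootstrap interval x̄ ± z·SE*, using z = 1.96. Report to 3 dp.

Margin = 1.96 × 1.1761 = 2.3052
Interval: 30.48 ± 2.3052

(28.175, 32.785)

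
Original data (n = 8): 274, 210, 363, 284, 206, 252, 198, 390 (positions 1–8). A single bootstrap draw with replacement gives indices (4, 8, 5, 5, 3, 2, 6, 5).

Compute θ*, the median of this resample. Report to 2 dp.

θ* = 231.00

Resample values: 284, 390, 206, 206, 363, 210, 252, 206.
Sorted: 206, 206, 206, 210, 252, 284, 363, 390
Median = average of the two middle values = 231.00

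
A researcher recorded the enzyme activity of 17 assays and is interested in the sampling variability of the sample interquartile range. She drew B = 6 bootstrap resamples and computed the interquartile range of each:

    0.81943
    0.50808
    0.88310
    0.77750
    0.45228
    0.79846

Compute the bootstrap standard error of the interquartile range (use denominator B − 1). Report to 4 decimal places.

SE* = 0.1797

Bootstrap SE is the standard deviation of the 6 replicate interquartile ranges.
Mean of replicates: (0.81943 + 0.50808 + 0.88310 + 0.77750 + 0.45228 + 0.79846) / 6 = 4.238850 / 6 = 0.706475
Sum of squared deviations: (+0.112955)² + (−0.198395)² + (+0.176625)² + (+0.071025)² + (−0.254195)² + (+0.091985)² = 0.161437
Variance = 0.161437 / 5 = 0.032287
SE* = √0.032287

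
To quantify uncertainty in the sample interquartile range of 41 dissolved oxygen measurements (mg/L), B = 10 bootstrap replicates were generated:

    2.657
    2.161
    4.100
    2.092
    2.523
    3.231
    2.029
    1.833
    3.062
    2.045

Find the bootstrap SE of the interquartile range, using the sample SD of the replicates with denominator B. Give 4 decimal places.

SE* = 0.6736

Bootstrap SE is the standard deviation of the 10 replicate interquartile ranges.
Mean of replicates: (2.657 + 2.161 + 4.100 + 2.092 + 2.523 + 3.231 + 2.029 + 1.833 + 3.062 + 2.045) / 10 = 25.73300 / 10 = 2.57330
Sum of squared deviations: (+0.08370)² + (−0.41230)² + (+1.52670)² + (−0.48130)² + (−0.05030)² + (+0.65770)² + (−0.54430)² + (−0.74030)² + (+0.48870)² + (−0.52830)² = 4.53679
Variance = 4.53679 / 10 = 0.45368
SE* = √0.45368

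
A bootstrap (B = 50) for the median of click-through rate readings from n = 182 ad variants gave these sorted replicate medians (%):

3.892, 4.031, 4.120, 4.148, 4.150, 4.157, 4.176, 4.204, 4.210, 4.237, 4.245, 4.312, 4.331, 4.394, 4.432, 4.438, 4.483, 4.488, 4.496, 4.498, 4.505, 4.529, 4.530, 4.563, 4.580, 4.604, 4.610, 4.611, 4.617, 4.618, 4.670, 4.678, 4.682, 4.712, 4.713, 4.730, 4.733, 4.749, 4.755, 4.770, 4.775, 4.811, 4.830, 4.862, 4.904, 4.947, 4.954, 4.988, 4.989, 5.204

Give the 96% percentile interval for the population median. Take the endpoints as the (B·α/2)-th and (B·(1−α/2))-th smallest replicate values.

(3.892, 4.989)

α = 0.04; lower rank = 50 × 0.020 = 1; upper rank = 50 × 0.980 = 49.
The 1st smallest replicate is 3.892; the 49th is 4.989.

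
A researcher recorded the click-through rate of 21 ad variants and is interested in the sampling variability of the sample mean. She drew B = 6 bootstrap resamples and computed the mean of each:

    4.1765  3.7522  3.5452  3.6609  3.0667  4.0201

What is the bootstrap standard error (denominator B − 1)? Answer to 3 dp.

SE* = 0.390

Bootstrap SE is the standard deviation of the 6 replicate means.
Mean of replicates: (4.1765 + 3.7522 + 3.5452 + 3.6609 + 3.0667 + 4.0201) / 6 = 22.22160 / 6 = 3.70360
Sum of squared deviations: (+0.47290)² + (+0.04860)² + (−0.15840)² + (−0.04270)² + (−0.63690)² + (+0.31650)² = 0.75872
Variance = 0.75872 / 5 = 0.15174
SE* = √0.15174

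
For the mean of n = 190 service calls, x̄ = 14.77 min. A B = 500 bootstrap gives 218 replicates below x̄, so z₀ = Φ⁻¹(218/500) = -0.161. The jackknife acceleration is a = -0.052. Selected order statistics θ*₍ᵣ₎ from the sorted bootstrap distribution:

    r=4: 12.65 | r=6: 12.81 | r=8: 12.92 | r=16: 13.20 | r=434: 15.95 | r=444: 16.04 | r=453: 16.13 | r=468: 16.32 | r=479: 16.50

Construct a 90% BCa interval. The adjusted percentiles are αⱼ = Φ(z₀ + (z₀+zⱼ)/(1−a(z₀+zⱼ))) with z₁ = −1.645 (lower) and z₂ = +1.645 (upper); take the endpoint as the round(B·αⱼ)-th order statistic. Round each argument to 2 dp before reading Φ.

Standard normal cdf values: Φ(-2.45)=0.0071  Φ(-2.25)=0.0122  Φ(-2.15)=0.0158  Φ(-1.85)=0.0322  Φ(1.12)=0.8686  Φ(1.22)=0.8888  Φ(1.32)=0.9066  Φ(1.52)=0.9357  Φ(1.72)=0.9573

Lower: z₀ + z₁ = -0.161 + (-1.645) = -1.806; 1 − a(z₀+z₁) = 1 − (-0.052)(-1.806) = 0.9061; argument = -0.161 + (-1.806)/0.9061 = -2.1542 → -2.15.
α₁ = Φ(-2.15) = 0.0158; rank = round(500 × 0.0158) = 8; θ*₍8₎ = 12.92.
Upper: z₀ + z₂ = 1.484; 1 − a(z₀+z₂) = 1.0772; argument = 1.2167 → 1.22; α₂ = 0.8888; rank = 444; θ*₍444₎ = 16.04.

(12.92, 16.04)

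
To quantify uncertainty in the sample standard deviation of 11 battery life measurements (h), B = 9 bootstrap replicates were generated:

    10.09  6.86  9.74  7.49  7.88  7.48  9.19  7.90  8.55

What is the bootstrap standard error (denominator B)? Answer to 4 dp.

Bootstrap SE is the standard deviation of the 9 replicate standard deviations.
Mean of replicates: (10.09 + 6.86 + 9.74 + 7.49 + 7.88 + 7.48 + 9.19 + 7.90 + 8.55) / 9 = 75.18000 / 9 = 8.35333
Sum of squared deviations: (+1.73667)² + (−1.49333)² + (+1.38667)² + (−0.86333)² + (−0.47333)² + (−0.87333)² + (+0.83667)² + (−0.45333)² + (+0.19667)² = 9.84520
Variance = 9.84520 / 9 = 1.09391
SE* = √1.09391

SE* = 1.0459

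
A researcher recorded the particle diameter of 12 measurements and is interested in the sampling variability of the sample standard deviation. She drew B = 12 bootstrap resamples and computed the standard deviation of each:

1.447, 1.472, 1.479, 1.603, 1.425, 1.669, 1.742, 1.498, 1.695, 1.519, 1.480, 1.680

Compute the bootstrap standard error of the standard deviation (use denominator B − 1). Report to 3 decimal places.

Bootstrap SE is the standard deviation of the 12 replicate standard deviations.
Mean of replicates: (1.447 + 1.472 + 1.479 + 1.603 + 1.425 + 1.669 + 1.742 + 1.498 + 1.695 + 1.519 + 1.480 + 1.680) / 12 = 18.7090 / 12 = 1.5591
Sum of squared deviations: (−0.1121)² + (−0.0871)² + (−0.0801)² + (+0.0439)² + (−0.1341)² + (+0.1099)² + (+0.1829)² + (−0.0611)² + (+0.1359)² + (−0.0401)² + (−0.0791)² + (+0.1209)² = 0.1367
Variance = 0.1367 / 11 = 0.0124
SE* = √0.0124

SE* = 0.111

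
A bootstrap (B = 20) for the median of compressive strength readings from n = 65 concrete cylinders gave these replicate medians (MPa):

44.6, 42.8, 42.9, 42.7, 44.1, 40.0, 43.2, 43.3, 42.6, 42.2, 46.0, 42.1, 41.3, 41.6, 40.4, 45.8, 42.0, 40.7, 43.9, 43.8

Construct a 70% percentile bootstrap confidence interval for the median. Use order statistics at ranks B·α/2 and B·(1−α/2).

Sorted replicates: 40.0, 40.4, 40.7, 41.3, 41.6, 42.0, 42.1, 42.2, 42.6, 42.7, 42.8, 42.9, 43.2, 43.3, 43.8, 43.9, 44.1, 44.6, 45.8, 46.0
α = 0.30; lower rank = 20 × 0.150 = 3; upper rank = 20 × 0.850 = 17.
The 3rd smallest replicate is 40.7; the 17th is 44.1.

(40.7, 44.1)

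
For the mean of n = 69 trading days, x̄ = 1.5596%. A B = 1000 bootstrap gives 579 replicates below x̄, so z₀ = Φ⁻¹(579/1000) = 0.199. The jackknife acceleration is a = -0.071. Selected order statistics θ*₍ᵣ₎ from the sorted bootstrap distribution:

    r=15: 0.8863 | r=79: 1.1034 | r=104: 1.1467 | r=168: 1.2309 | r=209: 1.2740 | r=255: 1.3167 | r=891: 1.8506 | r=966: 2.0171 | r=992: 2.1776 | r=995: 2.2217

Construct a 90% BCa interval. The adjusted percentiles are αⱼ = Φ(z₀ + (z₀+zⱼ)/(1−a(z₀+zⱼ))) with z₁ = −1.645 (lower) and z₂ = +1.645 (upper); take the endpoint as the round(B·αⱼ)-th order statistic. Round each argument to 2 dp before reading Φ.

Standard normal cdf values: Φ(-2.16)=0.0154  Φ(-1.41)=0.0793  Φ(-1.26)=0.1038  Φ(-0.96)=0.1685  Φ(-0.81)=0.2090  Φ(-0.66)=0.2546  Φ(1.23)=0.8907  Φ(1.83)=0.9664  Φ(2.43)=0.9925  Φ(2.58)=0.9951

Lower: z₀ + z₁ = 0.199 + (-1.645) = -1.446; 1 − a(z₀+z₁) = 1 − (-0.071)(-1.446) = 0.8973; argument = 0.199 + (-1.446)/0.8973 = -1.4124 → -1.41.
α₁ = Φ(-1.41) = 0.0793; rank = round(1000 × 0.0793) = 79; θ*₍79₎ = 1.1034.
Upper: z₀ + z₂ = 1.844; 1 − a(z₀+z₂) = 1.1309; argument = 1.8295 → 1.83; α₂ = 0.9664; rank = 966; θ*₍966₎ = 2.0171.

(1.1034, 2.0171)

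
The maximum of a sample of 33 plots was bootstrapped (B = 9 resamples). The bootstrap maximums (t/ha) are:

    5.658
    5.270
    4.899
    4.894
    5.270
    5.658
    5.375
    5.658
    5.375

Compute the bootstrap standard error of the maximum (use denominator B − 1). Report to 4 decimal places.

SE* = 0.2977

Bootstrap SE is the standard deviation of the 9 replicate maximums.
Mean of replicates: (5.658 + 5.270 + 4.899 + 4.894 + 5.270 + 5.658 + 5.375 + 5.658 + 5.375) / 9 = 48.05700 / 9 = 5.33967
Sum of squared deviations: (+0.31833)² + (−0.06967)² + (−0.44067)² + (−0.44567)² + (−0.06967)² + (+0.31833)² + (+0.03533)² + (+0.31833)² + (+0.03533)² = 0.70902
Variance = 0.70902 / 8 = 0.08863
SE* = √0.08863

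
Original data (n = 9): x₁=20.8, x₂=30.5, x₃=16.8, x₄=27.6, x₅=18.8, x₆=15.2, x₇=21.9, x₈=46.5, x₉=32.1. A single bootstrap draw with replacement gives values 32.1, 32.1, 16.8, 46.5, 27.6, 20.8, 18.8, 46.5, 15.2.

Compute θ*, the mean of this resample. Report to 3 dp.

θ* = 28.489

Mean = (32.1 + 32.1 + 16.8 + 46.5 + 27.6 + 20.8 + 18.8 + 46.5 + 15.2) / 9 = 256.40 / 9 = 28.489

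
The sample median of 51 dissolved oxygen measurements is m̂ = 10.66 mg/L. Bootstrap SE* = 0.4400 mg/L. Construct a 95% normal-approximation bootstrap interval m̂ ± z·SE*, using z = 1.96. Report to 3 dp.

Margin = 1.96 × 0.4400 = 0.8624
Interval: 10.66 ± 0.8624

(9.798, 11.522)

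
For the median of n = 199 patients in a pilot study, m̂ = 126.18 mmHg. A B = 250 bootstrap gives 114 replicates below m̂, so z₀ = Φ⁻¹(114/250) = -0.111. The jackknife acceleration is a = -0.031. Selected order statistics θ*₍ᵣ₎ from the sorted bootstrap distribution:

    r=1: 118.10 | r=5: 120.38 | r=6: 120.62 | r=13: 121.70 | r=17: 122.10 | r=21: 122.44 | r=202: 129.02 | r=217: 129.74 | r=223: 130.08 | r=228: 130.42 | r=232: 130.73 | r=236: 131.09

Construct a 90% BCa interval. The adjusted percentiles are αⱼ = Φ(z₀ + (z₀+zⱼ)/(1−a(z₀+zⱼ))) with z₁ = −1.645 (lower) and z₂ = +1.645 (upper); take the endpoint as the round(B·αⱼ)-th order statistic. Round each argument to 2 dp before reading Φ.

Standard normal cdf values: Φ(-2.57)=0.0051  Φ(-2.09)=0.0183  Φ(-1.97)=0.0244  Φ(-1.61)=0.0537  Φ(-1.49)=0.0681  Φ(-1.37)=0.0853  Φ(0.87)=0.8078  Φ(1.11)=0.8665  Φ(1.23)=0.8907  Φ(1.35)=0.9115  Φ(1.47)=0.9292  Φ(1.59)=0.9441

Lower: z₀ + z₁ = -0.111 + (-1.645) = -1.756; 1 − a(z₀+z₁) = 1 − (-0.031)(-1.756) = 0.9456; argument = -0.111 + (-1.756)/0.9456 = -1.9681 → -1.97.
α₁ = Φ(-1.97) = 0.0244; rank = round(250 × 0.0244) = 6; θ*₍6₎ = 120.62.
Upper: z₀ + z₂ = 1.534; 1 − a(z₀+z₂) = 1.0476; argument = 1.3534 → 1.35; α₂ = 0.9115; rank = 228; θ*₍228₎ = 130.42.

(120.62, 130.42)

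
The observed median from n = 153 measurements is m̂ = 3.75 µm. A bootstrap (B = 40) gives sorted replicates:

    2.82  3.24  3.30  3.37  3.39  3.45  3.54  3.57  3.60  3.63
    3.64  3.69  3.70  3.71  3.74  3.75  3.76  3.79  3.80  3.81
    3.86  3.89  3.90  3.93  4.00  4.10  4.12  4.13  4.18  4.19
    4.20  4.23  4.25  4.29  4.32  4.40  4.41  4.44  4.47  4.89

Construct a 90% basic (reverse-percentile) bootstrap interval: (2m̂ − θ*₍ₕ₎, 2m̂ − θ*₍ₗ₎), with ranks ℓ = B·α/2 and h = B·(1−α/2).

(3.06, 4.26)

Percentile endpoints at ranks 2 and 38: θ*₍2₎ = 3.24, θ*₍38₎ = 4.44.
Basic interval reflects these around m̂:
  lower = 2 × 3.75 − 4.44 = 3.06
  upper = 2 × 3.75 − 3.24 = 4.26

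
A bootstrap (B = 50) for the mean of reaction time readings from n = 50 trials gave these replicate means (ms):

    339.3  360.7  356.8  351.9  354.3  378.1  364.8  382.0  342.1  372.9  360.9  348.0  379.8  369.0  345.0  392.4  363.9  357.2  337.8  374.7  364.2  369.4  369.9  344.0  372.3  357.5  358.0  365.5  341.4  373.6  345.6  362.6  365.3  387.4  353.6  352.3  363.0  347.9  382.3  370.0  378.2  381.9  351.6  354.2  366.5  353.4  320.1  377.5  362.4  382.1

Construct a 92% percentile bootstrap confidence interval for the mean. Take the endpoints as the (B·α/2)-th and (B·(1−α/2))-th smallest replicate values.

Sorted replicates: 320.1, 337.8, 339.3, 341.4, 342.1, 344.0, 345.0, 345.6, 347.9, 348.0, 351.6, 351.9, 352.3, 353.4, 353.6, 354.2, 354.3, 356.8, 357.2, 357.5, 358.0, 360.7, 360.9, 362.4, 362.6, 363.0, 363.9, 364.2, 364.8, 365.3, 365.5, 366.5, 369.0, 369.4, 369.9, 370.0, 372.3, 372.9, 373.6, 374.7, 377.5, 378.1, 378.2, 379.8, 381.9, 382.0, 382.1, 382.3, 387.4, 392.4
α = 0.08; lower rank = 50 × 0.040 = 2; upper rank = 50 × 0.960 = 48.
The 2nd smallest replicate is 337.8; the 48th is 382.3.

(337.8, 382.3)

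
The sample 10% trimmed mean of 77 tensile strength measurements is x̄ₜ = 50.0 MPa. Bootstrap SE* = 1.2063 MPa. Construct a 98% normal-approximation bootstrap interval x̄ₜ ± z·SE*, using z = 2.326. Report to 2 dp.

(47.19, 52.81)

Margin = 2.326 × 1.2063 = 2.806
Interval: 50.0 ± 2.806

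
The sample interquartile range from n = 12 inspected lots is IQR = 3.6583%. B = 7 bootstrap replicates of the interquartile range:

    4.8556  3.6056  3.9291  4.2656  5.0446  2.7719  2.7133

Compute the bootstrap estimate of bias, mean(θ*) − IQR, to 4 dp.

bias = +0.2254

mean(θ*) = (4.8556 + 3.6056 + 3.9291 + 4.2656 + 5.0446 + 2.7719 + 2.7133) / 7 = 3.88367
bias = 3.88367 − 3.6583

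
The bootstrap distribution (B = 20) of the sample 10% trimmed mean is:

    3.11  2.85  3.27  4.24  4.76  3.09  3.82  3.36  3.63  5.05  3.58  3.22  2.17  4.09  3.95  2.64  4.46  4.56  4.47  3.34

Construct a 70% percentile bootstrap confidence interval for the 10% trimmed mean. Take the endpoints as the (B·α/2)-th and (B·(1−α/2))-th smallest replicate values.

(2.85, 4.47)

Sorted replicates: 2.17, 2.64, 2.85, 3.09, 3.11, 3.22, 3.27, 3.34, 3.36, 3.58, 3.63, 3.82, 3.95, 4.09, 4.24, 4.46, 4.47, 4.56, 4.76, 5.05
α = 0.30; lower rank = 20 × 0.150 = 3; upper rank = 20 × 0.850 = 17.
The 3rd smallest replicate is 2.85; the 17th is 4.47.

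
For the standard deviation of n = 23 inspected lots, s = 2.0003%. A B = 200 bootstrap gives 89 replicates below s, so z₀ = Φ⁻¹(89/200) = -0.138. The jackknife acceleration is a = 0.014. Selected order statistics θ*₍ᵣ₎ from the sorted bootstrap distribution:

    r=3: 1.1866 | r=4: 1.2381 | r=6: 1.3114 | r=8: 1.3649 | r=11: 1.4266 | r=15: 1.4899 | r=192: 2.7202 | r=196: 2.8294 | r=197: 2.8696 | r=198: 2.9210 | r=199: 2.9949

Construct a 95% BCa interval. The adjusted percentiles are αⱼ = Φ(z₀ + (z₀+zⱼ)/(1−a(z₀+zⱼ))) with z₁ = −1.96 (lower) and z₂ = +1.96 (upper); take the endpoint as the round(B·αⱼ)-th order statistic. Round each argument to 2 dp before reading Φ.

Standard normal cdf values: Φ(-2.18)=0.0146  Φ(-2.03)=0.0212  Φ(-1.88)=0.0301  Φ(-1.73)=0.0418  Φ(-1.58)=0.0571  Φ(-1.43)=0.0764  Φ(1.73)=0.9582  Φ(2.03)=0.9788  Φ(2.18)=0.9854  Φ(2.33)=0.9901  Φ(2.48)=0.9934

(1.1866, 2.7202)

Lower: z₀ + z₁ = -0.138 + (-1.960) = -2.098; 1 − a(z₀+z₁) = 1 − (0.014)(-2.098) = 1.0294; argument = -0.138 + (-2.098)/1.0294 = -2.1761 → -2.18.
α₁ = Φ(-2.18) = 0.0146; rank = round(200 × 0.0146) = 3; θ*₍3₎ = 1.1866.
Upper: z₀ + z₂ = 1.822; 1 − a(z₀+z₂) = 0.9745; argument = 1.7317 → 1.73; α₂ = 0.9582; rank = 192; θ*₍192₎ = 2.7202.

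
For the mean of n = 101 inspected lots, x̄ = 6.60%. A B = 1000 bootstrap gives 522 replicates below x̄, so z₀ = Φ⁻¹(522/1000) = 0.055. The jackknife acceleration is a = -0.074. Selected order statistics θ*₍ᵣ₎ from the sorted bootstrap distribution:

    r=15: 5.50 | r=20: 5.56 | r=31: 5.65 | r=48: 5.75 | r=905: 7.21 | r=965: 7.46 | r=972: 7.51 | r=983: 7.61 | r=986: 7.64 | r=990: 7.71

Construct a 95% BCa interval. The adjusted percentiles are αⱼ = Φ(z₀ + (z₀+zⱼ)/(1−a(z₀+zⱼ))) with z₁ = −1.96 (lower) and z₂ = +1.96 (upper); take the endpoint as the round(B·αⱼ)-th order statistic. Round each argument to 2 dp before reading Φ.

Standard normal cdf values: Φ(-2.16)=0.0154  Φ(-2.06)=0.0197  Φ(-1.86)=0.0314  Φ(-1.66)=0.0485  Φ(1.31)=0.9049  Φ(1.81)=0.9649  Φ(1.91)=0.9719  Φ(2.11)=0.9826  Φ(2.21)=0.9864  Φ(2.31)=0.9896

Lower: z₀ + z₁ = 0.055 + (-1.960) = -1.905; 1 − a(z₀+z₁) = 1 − (-0.074)(-1.905) = 0.8590; argument = 0.055 + (-1.905)/0.8590 = -2.1626 → -2.16.
α₁ = Φ(-2.16) = 0.0154; rank = round(1000 × 0.0154) = 15; θ*₍15₎ = 5.50.
Upper: z₀ + z₂ = 2.015; 1 − a(z₀+z₂) = 1.1491; argument = 1.8085 → 1.81; α₂ = 0.9649; rank = 965; θ*₍965₎ = 7.46.

(5.50, 7.46)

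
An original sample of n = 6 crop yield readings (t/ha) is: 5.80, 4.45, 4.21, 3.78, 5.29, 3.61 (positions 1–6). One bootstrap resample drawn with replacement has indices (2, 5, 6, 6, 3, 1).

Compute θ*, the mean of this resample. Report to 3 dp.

Resample values: 4.45, 5.29, 3.61, 3.61, 4.21, 5.80.
Mean = (4.45 + 5.29 + 3.61 + 3.61 + 4.21 + 5.80) / 6 = 26.970 / 6 = 4.495

θ* = 4.495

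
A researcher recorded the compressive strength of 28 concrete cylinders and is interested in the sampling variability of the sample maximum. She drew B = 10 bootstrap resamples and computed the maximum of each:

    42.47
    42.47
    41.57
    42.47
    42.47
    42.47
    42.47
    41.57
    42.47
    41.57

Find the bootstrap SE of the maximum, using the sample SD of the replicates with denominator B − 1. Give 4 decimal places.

SE* = 0.4347

Bootstrap SE is the standard deviation of the 10 replicate maximums.
Mean of replicates: (42.47 + 42.47 + 41.57 + 42.47 + 42.47 + 42.47 + 42.47 + 41.57 + 42.47 + 41.57) / 10 = 422.00000 / 10 = 42.20000
Sum of squared deviations: (+0.27000)² + (+0.27000)² + (−0.63000)² + (+0.27000)² + (+0.27000)² + (+0.27000)² + (+0.27000)² + (−0.63000)² + (+0.27000)² + (−0.63000)² = 1.70100
Variance = 1.70100 / 9 = 0.18900
SE* = √0.18900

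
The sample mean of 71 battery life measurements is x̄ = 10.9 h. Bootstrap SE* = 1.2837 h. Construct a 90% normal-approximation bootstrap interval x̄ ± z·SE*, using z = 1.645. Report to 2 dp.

(8.79, 13.01)

Margin = 1.645 × 1.2837 = 2.112
Interval: 10.9 ± 2.112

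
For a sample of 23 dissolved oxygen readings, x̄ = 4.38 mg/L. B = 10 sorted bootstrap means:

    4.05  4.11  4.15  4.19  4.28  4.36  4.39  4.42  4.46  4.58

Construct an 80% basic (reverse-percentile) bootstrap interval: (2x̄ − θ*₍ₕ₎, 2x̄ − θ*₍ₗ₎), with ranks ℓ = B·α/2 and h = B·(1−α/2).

(4.30, 4.71)

Percentile endpoints at ranks 1 and 9: θ*₍1₎ = 4.05, θ*₍9₎ = 4.46.
Basic interval reflects these around x̄:
  lower = 2 × 4.38 − 4.46 = 4.30
  upper = 2 × 4.38 − 4.05 = 4.71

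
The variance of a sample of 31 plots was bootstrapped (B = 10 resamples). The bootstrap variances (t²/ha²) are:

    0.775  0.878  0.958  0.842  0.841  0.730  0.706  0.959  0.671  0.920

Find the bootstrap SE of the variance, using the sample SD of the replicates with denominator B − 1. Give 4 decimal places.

SE* = 0.1040

Bootstrap SE is the standard deviation of the 10 replicate variances.
Mean of replicates: (0.775 + 0.878 + 0.958 + 0.842 + 0.841 + 0.730 + 0.706 + 0.959 + 0.671 + 0.920) / 10 = 8.28000 / 10 = 0.82800
Sum of squared deviations: (−0.05300)² + (+0.05000)² + (+0.13000)² + (+0.01400)² + (+0.01300)² + (−0.09800)² + (−0.12200)² + (+0.13100)² + (−0.15700)² + (+0.09200)² = 0.09734
Variance = 0.09734 / 9 = 0.01082
SE* = √0.01082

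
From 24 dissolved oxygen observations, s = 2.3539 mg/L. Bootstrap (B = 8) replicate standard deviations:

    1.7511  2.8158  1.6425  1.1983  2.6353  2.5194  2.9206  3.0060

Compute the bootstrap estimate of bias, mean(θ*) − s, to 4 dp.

bias = −0.0428

mean(θ*) = (1.7511 + 2.8158 + 1.6425 + 1.1983 + 2.6353 + 2.5194 + 2.9206 + 3.0060) / 8 = 2.31113
bias = 2.31113 − 2.3539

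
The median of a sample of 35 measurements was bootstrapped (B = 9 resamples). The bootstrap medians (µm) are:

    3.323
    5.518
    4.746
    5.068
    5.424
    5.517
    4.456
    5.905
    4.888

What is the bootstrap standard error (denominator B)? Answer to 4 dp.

SE* = 0.7243

Bootstrap SE is the standard deviation of the 9 replicate medians.
Mean of replicates: (3.323 + 5.518 + 4.746 + 5.068 + 5.424 + 5.517 + 4.456 + 5.905 + 4.888) / 9 = 44.84500 / 9 = 4.98278
Sum of squared deviations: (−1.65978)² + (+0.53522)² + (−0.23678)² + (+0.08522)² + (+0.44122)² + (+0.53422)² + (−0.52678)² + (+0.92222)² + (−0.09478)² = 4.72169
Variance = 4.72169 / 9 = 0.52463
SE* = √0.52463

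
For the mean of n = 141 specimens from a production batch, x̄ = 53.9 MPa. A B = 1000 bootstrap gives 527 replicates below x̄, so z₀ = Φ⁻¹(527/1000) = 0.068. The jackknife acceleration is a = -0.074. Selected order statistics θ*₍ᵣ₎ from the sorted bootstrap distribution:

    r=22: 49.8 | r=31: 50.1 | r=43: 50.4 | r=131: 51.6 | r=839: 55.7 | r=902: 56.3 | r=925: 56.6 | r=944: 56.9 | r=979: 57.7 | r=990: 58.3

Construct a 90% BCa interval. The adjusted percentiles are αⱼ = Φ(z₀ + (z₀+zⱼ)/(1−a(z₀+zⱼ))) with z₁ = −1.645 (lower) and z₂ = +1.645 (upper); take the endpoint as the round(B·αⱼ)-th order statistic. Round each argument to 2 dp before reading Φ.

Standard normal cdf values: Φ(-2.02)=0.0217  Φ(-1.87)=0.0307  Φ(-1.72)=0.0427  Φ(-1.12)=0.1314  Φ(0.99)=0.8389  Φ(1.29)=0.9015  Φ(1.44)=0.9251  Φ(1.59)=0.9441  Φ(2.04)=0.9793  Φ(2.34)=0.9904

(50.4, 56.9)

Lower: z₀ + z₁ = 0.068 + (-1.645) = -1.577; 1 − a(z₀+z₁) = 1 − (-0.074)(-1.577) = 0.8833; argument = 0.068 + (-1.577)/0.8833 = -1.7173 → -1.72.
α₁ = Φ(-1.72) = 0.0427; rank = round(1000 × 0.0427) = 43; θ*₍43₎ = 50.4.
Upper: z₀ + z₂ = 1.713; 1 − a(z₀+z₂) = 1.1268; argument = 1.5883 → 1.59; α₂ = 0.9441; rank = 944; θ*₍944₎ = 56.9.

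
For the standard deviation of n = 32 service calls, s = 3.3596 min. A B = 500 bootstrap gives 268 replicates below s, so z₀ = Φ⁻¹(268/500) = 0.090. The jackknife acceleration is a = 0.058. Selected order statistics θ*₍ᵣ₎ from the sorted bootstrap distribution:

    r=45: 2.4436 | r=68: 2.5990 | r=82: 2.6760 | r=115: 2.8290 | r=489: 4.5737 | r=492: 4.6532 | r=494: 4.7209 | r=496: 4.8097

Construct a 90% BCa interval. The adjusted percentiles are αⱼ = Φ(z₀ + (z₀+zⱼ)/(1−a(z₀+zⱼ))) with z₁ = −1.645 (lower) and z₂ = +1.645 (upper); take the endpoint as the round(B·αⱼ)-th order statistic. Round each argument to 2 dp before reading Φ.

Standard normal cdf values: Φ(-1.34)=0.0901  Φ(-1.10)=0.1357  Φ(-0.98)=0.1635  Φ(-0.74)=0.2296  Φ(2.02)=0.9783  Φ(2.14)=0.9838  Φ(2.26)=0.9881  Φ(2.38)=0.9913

(2.4436, 4.5737)

Lower: z₀ + z₁ = 0.090 + (-1.645) = -1.555; 1 − a(z₀+z₁) = 1 − (0.058)(-1.555) = 1.0902; argument = 0.090 + (-1.555)/1.0902 = -1.3364 → -1.34.
α₁ = Φ(-1.34) = 0.0901; rank = round(500 × 0.0901) = 45; θ*₍45₎ = 2.4436.
Upper: z₀ + z₂ = 1.735; 1 − a(z₀+z₂) = 0.8994; argument = 2.0191 → 2.02; α₂ = 0.9783; rank = 489; θ*₍489₎ = 4.5737.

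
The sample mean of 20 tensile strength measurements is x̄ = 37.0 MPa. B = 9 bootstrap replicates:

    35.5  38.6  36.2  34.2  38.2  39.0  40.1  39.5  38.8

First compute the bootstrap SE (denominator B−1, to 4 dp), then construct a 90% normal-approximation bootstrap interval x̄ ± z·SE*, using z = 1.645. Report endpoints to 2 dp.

Mean of replicates = 37.7889; sum of squared deviations = 32.2289; SE* = √(32.2289/8) = 2.0071
Margin = 1.645 × 2.0071 = 3.302
Interval: 37.0 ± 3.302

(33.70, 40.30)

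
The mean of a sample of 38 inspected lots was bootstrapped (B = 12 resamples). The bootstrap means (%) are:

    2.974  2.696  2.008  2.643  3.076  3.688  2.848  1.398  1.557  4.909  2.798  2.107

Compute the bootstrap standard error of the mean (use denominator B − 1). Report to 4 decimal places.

SE* = 0.9502

Bootstrap SE is the standard deviation of the 12 replicate means.
Mean of replicates: (2.974 + 2.696 + 2.008 + 2.643 + 3.076 + 3.688 + 2.848 + 1.398 + 1.557 + 4.909 + 2.798 + 2.107) / 12 = 32.70200 / 12 = 2.72517
Sum of squared deviations: (+0.24883)² + (−0.02917)² + (−0.71717)² + (−0.08217)² + (+0.35083)² + (+0.96283)² + (+0.12283)² + (−1.32717)² + (−1.16817)² + (+2.18383)² + (+0.07283)² + (−0.61817)² = 9.93162
Variance = 9.93162 / 11 = 0.90287
SE* = √0.90287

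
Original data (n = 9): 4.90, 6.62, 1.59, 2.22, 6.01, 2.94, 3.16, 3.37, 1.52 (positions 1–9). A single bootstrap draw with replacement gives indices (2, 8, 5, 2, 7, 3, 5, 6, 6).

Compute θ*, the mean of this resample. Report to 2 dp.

θ* = 4.36

Resample values: 6.62, 3.37, 6.01, 6.62, 3.16, 1.59, 6.01, 2.94, 2.94.
Mean = (6.62 + 3.37 + 6.01 + 6.62 + 3.16 + 1.59 + 6.01 + 2.94 + 2.94) / 9 = 39.260 / 9 = 4.36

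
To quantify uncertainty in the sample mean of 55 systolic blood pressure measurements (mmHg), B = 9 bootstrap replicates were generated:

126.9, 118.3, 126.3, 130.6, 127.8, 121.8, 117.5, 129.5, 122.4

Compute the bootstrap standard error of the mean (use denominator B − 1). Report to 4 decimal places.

SE* = 4.7592

Bootstrap SE is the standard deviation of the 9 replicate means.
Mean of replicates: (126.9 + 118.3 + 126.3 + 130.6 + 127.8 + 121.8 + 117.5 + 129.5 + 122.4) / 9 = 1121.10000 / 9 = 124.56667
Sum of squared deviations: (+2.33333)² + (−6.26667)² + (+1.73333)² + (+6.03333)² + (+3.23333)² + (−2.76667)² + (−7.06667)² + (+4.93333)² + (−2.16667)² = 181.20000
Variance = 181.20000 / 8 = 22.65000
SE* = √22.65000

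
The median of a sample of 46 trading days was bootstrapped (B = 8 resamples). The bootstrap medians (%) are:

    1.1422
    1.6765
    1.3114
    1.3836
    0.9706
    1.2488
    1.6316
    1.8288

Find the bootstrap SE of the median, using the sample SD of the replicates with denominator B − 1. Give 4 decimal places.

Bootstrap SE is the standard deviation of the 8 replicate medians.
Mean of replicates: (1.1422 + 1.6765 + 1.3114 + 1.3836 + 0.9706 + 1.2488 + 1.6316 + 1.8288) / 8 = 11.19350 / 8 = 1.39919
Sum of squared deviations: (−0.25699)² + (+0.27731)² + (−0.08779)² + (−0.01559)² + (−0.42859)² + (−0.15039)² + (+0.23241)² + (+0.42961)² = 0.59578
Variance = 0.59578 / 7 = 0.08511
SE* = √0.08511

SE* = 0.2917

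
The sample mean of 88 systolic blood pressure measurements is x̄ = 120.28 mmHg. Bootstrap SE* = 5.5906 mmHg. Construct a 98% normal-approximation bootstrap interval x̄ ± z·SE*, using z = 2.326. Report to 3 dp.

(107.276, 133.284)

Margin = 2.326 × 5.5906 = 13.0037
Interval: 120.28 ± 13.0037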